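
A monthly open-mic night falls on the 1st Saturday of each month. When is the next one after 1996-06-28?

1996-07-06

June 1996 starts on a Saturday, so its 1st Saturday is 1996-06-01.
That is not after 1996-06-28, so look at July 1996.
July 1996 starts on a Monday, so its 1st Saturday is 1996-07-06 (5 days in).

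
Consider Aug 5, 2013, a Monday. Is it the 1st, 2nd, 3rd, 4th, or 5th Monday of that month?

1st

Day 5 falls in week ⌈5/7⌉ of the month.
Days 1–7 hold the 1st Monday, 8–14 the 2nd, 15–21 the 3rd, 22–28 the 4th, 29–31 the 5th.
5 is in the range for the 1st.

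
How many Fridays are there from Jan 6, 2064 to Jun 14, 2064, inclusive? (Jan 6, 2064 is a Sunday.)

Jan 6, 2064 is a Sunday; the first Friday on or after it is Jan 11, 2064 (5 days later).
From Jan 11, 2064 to Jun 14, 2064: 20 + 29 + 31 + 30 + 31 + 14 = 155 days (rest of Jan, Feb, Mar, Apr, May, Jun).
155 ÷ 7 = 22 full weeks with remainder 1, so 22 more Fridays after the first → 23.

23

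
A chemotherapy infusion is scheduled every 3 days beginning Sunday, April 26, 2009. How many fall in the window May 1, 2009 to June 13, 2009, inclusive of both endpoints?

Occurrences land 3·i days after April 26, 2009 for i = 0, 1, 2, …
May 1, 2009 is 5 days after the start; 5 ÷ 3 = 1 remainder 2; since the remainder is 2, round up to i = 2. First occurrence in the window: #3 on May 2, 2009 (2×3 = 6 days in).
June 13, 2009 is 48 days after the start; 48 ÷ 3 = 16 remainder 0. Last occurrence in the window: #17 on June 13, 2009.
Occurrences #3 through #17: 15 in total.

15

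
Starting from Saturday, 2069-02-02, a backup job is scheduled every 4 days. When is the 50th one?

The 50th occurrence is 49 intervals after the first: 49 × 4 = 196 days after 2069-02-02.
February has 28 days — 26 days to the end of February leaves 170.
March has 31 days (139 left).
April has 30 days (109 left).
May has 31 days (78 left).
June has 30 days (48 left).
July has 31 days (17 left).
17 days into August → 2069-08-17.

2069-08-17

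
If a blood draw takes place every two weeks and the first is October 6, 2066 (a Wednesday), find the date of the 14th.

The 14th occurrence is 13 intervals after the first: 13 × 14 = 182 days after October 6, 2066.
October has 31 days — 25 days to the end of October leaves 157.
November has 30 days (127 left).
December has 31 days (96 left).
January has 31 days (65 left).
February has 28 days (37 left).
March has 31 days (6 left).
6 days into April → April 6, 2067.

April 6, 2067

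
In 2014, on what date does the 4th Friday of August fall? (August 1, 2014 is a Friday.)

August 2014 begins on a Friday, so the first Friday is August 1.
The 4th Friday is 3 weeks later: 1 + 21 = 22.

2014-08-22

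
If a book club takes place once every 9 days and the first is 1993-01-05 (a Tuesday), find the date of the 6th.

1993-02-19

The 6th occurrence is 5 intervals after the first: 5 × 9 = 45 days after 1993-01-05.
January has 31 days — 26 days to the end of January leaves 19.
19 days into February → 1993-02-19.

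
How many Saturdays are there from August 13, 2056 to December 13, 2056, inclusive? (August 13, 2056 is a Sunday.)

August 13, 2056 is a Sunday; the first Saturday on or after it is August 19, 2056 (6 days later).
From August 19, 2056 to December 13, 2056: 12 + 30 + 31 + 30 + 13 = 116 days (rest of August, September, October, November, December).
116 ÷ 7 = 16 full weeks with remainder 4, so 16 more Saturdays after the first → 17.

17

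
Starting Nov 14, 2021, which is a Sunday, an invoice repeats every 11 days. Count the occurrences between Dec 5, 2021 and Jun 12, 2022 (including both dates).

Occurrences land 11·i days after Nov 14, 2021 for i = 0, 1, 2, …
Dec 5, 2021 is 21 days after the start; 21 ÷ 11 = 1 remainder 10; since the remainder is 10, round up to i = 2. First occurrence in the window: #3 on Dec 6, 2021 (2×11 = 22 days in).
Jun 12, 2022 is 210 days after the start; 210 ÷ 11 = 19 remainder 1. Last occurrence in the window: #20 on Jun 11, 2022.
Occurrences #3 through #20: 18 in total.

18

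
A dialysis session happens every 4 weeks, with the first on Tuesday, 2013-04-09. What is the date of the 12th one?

The 12th occurrence is 11 intervals after the first: 11 × 28 = 308 days after 2013-04-09.
April has 30 days — 21 days to the end of April leaves 287.
May has 31 days (256 left).
June has 30 days (226 left).
July has 31 days (195 left).
August has 31 days (164 left).
September has 30 days (134 left).
October has 31 days (103 left).
November has 30 days (73 left).
December has 31 days (42 left).
January has 31 days (11 left).
11 days into February → 2014-02-11.

2014-02-11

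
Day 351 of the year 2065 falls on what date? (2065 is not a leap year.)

Jan has 31 days (351 − 31 = 320 remain).
Feb has 28 days (320 − 28 = 292 remain).
Mar has 31 days (292 − 31 = 261 remain).
Apr has 30 days (261 − 30 = 231 remain).
May has 31 days (231 − 31 = 200 remain).
Jun has 30 days (200 − 30 = 170 remain).
Jul has 31 days (170 − 31 = 139 remain).
Aug has 31 days (139 − 31 = 108 remain).
Sep has 30 days (108 − 30 = 78 remain).
Oct has 31 days (78 − 31 = 47 remain).
Nov has 30 days (47 − 30 = 17 remain).
17 into Dec → Dec 17.

Dec 17, 2065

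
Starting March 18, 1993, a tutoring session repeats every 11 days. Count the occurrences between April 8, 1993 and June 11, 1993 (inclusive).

6

Occurrences land 11·i days after March 18, 1993 for i = 0, 1, 2, …
April 8, 1993 is 21 days after the start; 21 ÷ 11 = 1 remainder 10; since the remainder is 10, round up to i = 2. First occurrence in the window: #3 on April 9, 1993 (2×11 = 22 days in).
June 11, 1993 is 85 days after the start; 85 ÷ 11 = 7 remainder 8. Last occurrence in the window: #8 on June 3, 1993.
Occurrences #3 through #8: 6 in total.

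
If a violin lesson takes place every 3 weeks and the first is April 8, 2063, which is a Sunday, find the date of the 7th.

August 12, 2063

The 7th occurrence is 6 intervals after the first: 6 × 21 = 126 days after April 8, 2063.
April has 30 days — 22 days to the end of April leaves 104.
May has 31 days (73 left).
June has 30 days (43 left).
July has 31 days (12 left).
12 days into August → August 12, 2063.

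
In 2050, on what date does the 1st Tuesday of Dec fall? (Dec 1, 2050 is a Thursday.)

Dec 2050 begins on a Thursday, so the first Tuesday is Dec 6 (5 days later).

Dec 6, 2050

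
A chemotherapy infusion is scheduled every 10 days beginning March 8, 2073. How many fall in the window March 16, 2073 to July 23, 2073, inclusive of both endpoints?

Occurrences land 10·i days after March 8, 2073 for i = 0, 1, 2, …
March 16, 2073 is 8 days after the start; 8 ÷ 10 = 0 remainder 8; since the remainder is 8, round up to i = 1. First occurrence in the window: #2 on March 18, 2073 (1×10 = 10 days in).
July 23, 2073 is 137 days after the start; 137 ÷ 10 = 13 remainder 7. Last occurrence in the window: #14 on July 16, 2073.
Occurrences #2 through #14: 13 in total.

13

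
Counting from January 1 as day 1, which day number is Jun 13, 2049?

Days in months before Jun: 31 + 28 + 31 + 30 + 31 = 151.
Plus 13 days into Jun → day 164.

164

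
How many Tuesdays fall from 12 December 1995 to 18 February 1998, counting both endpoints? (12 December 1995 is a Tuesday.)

115

12 December 1995 is a Tuesday; the first Tuesday on or after it is 12 December 1995.
From 12 December 1995 to 18 February 1998: 19 + 366 + 365 + 49 = 799 days (rest of 1995, 1996, 1997, to 18 February 1998 in 1998).
799 ÷ 7 = 114 full weeks with remainder 1, so 114 more Tuesdays after the first → 115.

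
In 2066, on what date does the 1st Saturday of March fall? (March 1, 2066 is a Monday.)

March 2066 begins on a Monday, so the first Saturday is March 6 (5 days later).

March 6, 2066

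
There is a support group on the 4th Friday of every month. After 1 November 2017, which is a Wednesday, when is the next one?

24 November 2017

November 2017 starts on a Wednesday; its first Friday is the 3rd, so the 4th Friday is the 24th — 24 November 2017.
24 November 2017 is after 1 November 2017, so that is the next one.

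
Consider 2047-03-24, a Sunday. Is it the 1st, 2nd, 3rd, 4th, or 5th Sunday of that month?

4th

Day 24 falls in week ⌈24/7⌉ of the month.
Days 1–7 hold the 1st Sunday, 8–14 the 2nd, 15–21 the 3rd, 22–28 the 4th, 29–31 the 5th.
24 is in the range for the 4th.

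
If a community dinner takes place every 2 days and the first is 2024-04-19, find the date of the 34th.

2024-06-24

The 34th occurrence is 33 intervals after the first: 33 × 2 = 66 days after 2024-04-19.
April has 30 days — 11 days to the end of April leaves 55.
May has 31 days (24 left).
24 days into June → 2024-06-24.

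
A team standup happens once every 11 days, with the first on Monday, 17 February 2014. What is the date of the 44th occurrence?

5 June 2015

The 44th occurrence is 43 intervals after the first: 43 × 11 = 473 days after 17 February 2014.
February has 28 days — 11 days to the end of February leaves 462.
From end of February to end of 2014 is 306 days (156 left).
January has 31 days (125 left).
February has 28 days (97 left).
March has 31 days (66 left).
April has 30 days (36 left).
May has 31 days (5 left).
5 days into June → 5 June 2015.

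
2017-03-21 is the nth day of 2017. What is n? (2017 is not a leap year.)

Days in months before March: 31 + 28 = 59.
Plus 21 days into March → day 80.

80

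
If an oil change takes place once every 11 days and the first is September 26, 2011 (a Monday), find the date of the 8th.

December 12, 2011

The 8th occurrence is 7 intervals after the first: 7 × 11 = 77 days after September 26, 2011.
September has 30 days — 4 days to the end of September leaves 73.
October has 31 days (42 left).
November has 30 days (12 left).
12 days into December → December 12, 2011.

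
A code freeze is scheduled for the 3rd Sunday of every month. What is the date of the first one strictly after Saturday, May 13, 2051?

May 21, 2051

May 2051 starts on a Monday; its first Sunday is the 7th, so the 3rd Sunday is the 21st — May 21, 2051.
May 21, 2051 is after May 13, 2051, so that is the next one.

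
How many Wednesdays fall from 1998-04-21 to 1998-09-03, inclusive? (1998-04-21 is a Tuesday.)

1998-04-21 is a Tuesday; the first Wednesday on or after it is 1998-04-22 (1 day later).
From 1998-04-22 to 1998-09-03: 8 + 31 + 30 + 31 + 31 + 3 = 134 days (rest of April, May, June, July, August, September).
134 ÷ 7 = 19 full weeks with remainder 1, so 19 more Wednesdays after the first → 20.

20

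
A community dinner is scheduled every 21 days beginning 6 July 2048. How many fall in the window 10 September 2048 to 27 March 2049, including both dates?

9

Occurrences land 21·i days after 6 July 2048 for i = 0, 1, 2, …
10 September 2048 is 66 days after the start; 66 ÷ 21 = 3 remainder 3; since the remainder is 3, round up to i = 4. First occurrence in the window: #5 on 28 September 2048 (4×21 = 84 days in).
27 March 2049 is 264 days after the start; 264 ÷ 21 = 12 remainder 12. Last occurrence in the window: #13 on 15 March 2049.
Occurrences #5 through #13: 9 in total.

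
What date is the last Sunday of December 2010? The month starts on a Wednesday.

December 2010 begins on a Wednesday, so the first Sunday is December 5 (4 days later).
December 2010 has 31 days. Adding weeks: 5, 12, 19, 26 — the last one ≤ 31 is the 26th.

26 December 2010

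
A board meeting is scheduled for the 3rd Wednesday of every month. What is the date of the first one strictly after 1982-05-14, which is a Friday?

1982-05-19

May 1982 starts on a Saturday; its first Wednesday is the 5th, so the 3rd Wednesday is the 19th — 1982-05-19.
1982-05-19 is after 1982-05-14, so that is the next one.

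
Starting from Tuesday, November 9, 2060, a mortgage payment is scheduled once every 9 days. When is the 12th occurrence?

The 12th occurrence is 11 intervals after the first: 11 × 9 = 99 days after November 9, 2060.
November has 30 days — 21 days to the end of November leaves 78.
December has 31 days (47 left).
January has 31 days (16 left).
16 days into February → February 16, 2061.

February 16, 2061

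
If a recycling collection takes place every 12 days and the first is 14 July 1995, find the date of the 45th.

23 December 1996

The 45th occurrence is 44 intervals after the first: 44 × 12 = 528 days after 14 July 1995.
July has 31 days — 17 days to the end of July leaves 511.
From end of July to end of 1995 is 153 days (358 left).
January has 31 days (327 left).
February has 29 days (298 left).
March has 31 days (267 left).
April has 30 days (237 left).
May has 31 days (206 left).
June has 30 days (176 left).
July has 31 days (145 left).
August has 31 days (114 left).
September has 30 days (84 left).
October has 31 days (53 left).
November has 30 days (23 left).
23 days into December → 23 December 1996.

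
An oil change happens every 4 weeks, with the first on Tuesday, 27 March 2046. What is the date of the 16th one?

21 May 2047

The 16th occurrence is 15 intervals after the first: 15 × 28 = 420 days after 27 March 2046.
March has 31 days — 4 days to the end of March leaves 416.
From end of March to end of 2046 is 275 days (141 left).
January has 31 days (110 left).
February has 28 days (82 left).
March has 31 days (51 left).
April has 30 days (21 left).
21 days into May → 21 May 2047.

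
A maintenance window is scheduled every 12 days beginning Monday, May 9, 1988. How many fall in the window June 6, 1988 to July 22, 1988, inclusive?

Occurrences land 12·i days after May 9, 1988 for i = 0, 1, 2, …
June 6, 1988 is 28 days after the start; 28 ÷ 12 = 2 remainder 4; since the remainder is 4, round up to i = 3. First occurrence in the window: #4 on June 14, 1988 (3×12 = 36 days in).
July 22, 1988 is 74 days after the start; 74 ÷ 12 = 6 remainder 2. Last occurrence in the window: #7 on July 20, 1988.
Occurrences #4 through #7: 4 in total.

4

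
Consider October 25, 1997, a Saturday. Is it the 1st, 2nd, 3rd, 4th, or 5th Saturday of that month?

4th

Day 25 falls in week ⌈25/7⌉ of the month.
Days 1–7 hold the 1st Saturday, 8–14 the 2nd, 15–21 the 3rd, 22–28 the 4th, 29–31 the 5th.
25 is in the range for the 4th.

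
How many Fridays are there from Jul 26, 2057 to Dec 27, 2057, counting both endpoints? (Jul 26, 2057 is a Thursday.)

Jul 26, 2057 is a Thursday; the first Friday on or after it is Jul 27, 2057 (1 day later).
From Jul 27, 2057 to Dec 27, 2057: 4 + 31 + 30 + 31 + 30 + 27 = 153 days (rest of Jul, Aug, Sep, Oct, Nov, Dec).
153 ÷ 7 = 21 full weeks with remainder 6, so 21 more Fridays after the first → 22.

22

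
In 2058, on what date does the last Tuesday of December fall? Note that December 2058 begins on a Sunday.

31 December 2058

December 2058 begins on a Sunday, so the first Tuesday is December 3 (2 days later).
December 2058 has 31 days. Adding weeks: 3, 10, 17, 24, 31 — the last one ≤ 31 is the 31st.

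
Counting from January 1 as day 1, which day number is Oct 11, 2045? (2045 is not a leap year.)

Days in months before Oct: 31 + 28 + 31 + 30 + 31 + 30 + 31 + 31 + 30 = 273.
Plus 11 days into Oct → day 284.

284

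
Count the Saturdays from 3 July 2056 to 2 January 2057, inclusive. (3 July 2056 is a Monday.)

26

3 July 2056 is a Monday; the first Saturday on or after it is 8 July 2056 (5 days later).
From 8 July 2056 to 2 January 2057: 23 + 31 + 30 + 31 + 30 + 31 + 2 = 178 days (rest of July, August, September, October, November, December, January).
178 ÷ 7 = 25 full weeks with remainder 3, so 25 more Saturdays after the first → 26.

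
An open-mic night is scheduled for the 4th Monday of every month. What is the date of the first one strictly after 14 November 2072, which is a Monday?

November 2072 starts on a Tuesday; its first Monday is the 7th, so the 4th Monday is the 28th — 28 November 2072.
28 November 2072 is after 14 November 2072, so that is the next one.

28 November 2072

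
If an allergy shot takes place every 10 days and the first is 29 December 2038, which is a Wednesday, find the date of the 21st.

17 July 2039

The 21st occurrence is 20 intervals after the first: 20 × 10 = 200 days after 29 December 2038.
December has 31 days — 2 days to the end of December leaves 198.
January has 31 days (167 left).
February has 28 days (139 left).
March has 31 days (108 left).
April has 30 days (78 left).
May has 31 days (47 left).
June has 30 days (17 left).
17 days into July → 17 July 2039.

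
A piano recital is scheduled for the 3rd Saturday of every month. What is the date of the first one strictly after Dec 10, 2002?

Dec 2002 starts on a Sunday; its first Saturday is the 7th, so the 3rd Saturday is the 21st — Dec 21, 2002.
Dec 21, 2002 is after Dec 10, 2002, so that is the next one.

Dec 21, 2002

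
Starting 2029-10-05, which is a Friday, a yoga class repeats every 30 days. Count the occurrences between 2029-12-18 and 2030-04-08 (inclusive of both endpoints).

4

Occurrences land 30·i days after 2029-10-05 for i = 0, 1, 2, …
2029-12-18 is 74 days after the start; 74 ÷ 30 = 2 remainder 14; since the remainder is 14, round up to i = 3. First occurrence in the window: #4 on 2030-01-03 (3×30 = 90 days in).
2030-04-08 is 185 days after the start; 185 ÷ 30 = 6 remainder 5. Last occurrence in the window: #7 on 2030-04-03.
Occurrences #4 through #7: 4 in total.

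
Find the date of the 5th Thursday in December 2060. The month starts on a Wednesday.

30 December 2060

December 2060 begins on a Wednesday, so the first Thursday is December 2 (1 day later).
The 5th Thursday is 4 weeks later: 2 + 28 = 30.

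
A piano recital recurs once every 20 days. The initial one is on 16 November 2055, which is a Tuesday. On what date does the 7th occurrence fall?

15 March 2056

The 7th occurrence is 6 intervals after the first: 6 × 20 = 120 days after 16 November 2055.
November has 30 days — 14 days to the end of November leaves 106.
December has 31 days (75 left).
January has 31 days (44 left).
February has 29 days (15 left).
15 days into March → 15 March 2056.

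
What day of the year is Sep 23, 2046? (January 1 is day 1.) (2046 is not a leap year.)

266

Days in months before Sep: 31 + 28 + 31 + 30 + 31 + 30 + 31 + 31 = 243.
Plus 23 days into Sep → day 266.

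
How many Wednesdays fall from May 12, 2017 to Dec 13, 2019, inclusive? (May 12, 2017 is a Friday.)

May 12, 2017 is a Friday; the first Wednesday on or after it is May 17, 2017 (5 days later).
From May 17, 2017 to Dec 13, 2019: 228 + 365 + 347 = 940 days (rest of 2017, 2018, to Dec 13, 2019 in 2019).
940 ÷ 7 = 134 full weeks with remainder 2, so 134 more Wednesdays after the first → 135.

135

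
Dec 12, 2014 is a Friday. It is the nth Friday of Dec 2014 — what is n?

2nd

Day 12 falls in week ⌈12/7⌉ of the month.
Days 1–7 hold the 1st Friday, 8–14 the 2nd, 15–21 the 3rd, 22–28 the 4th, 29–31 the 5th.
12 is in the range for the 2nd.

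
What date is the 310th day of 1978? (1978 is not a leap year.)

Jan has 31 days (310 − 31 = 279 remain).
Feb has 28 days (279 − 28 = 251 remain).
Mar has 31 days (251 − 31 = 220 remain).
Apr has 30 days (220 − 30 = 190 remain).
May has 31 days (190 − 31 = 159 remain).
Jun has 30 days (159 − 30 = 129 remain).
Jul has 31 days (129 − 31 = 98 remain).
Aug has 31 days (98 − 31 = 67 remain).
Sep has 30 days (67 − 30 = 37 remain).
Oct has 31 days (37 − 31 = 6 remain).
6 into Nov → Nov 6.

Nov 6, 1978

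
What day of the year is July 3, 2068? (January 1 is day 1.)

185

Days in months before July: 31 + 29 + 31 + 30 + 31 + 30 = 182.
Plus 3 days into July → day 185.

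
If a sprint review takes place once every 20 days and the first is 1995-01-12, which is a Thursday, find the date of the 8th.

1995-06-01

The 8th occurrence is 7 intervals after the first: 7 × 20 = 140 days after 1995-01-12.
January has 31 days — 19 days to the end of January leaves 121.
February has 28 days (93 left).
March has 31 days (62 left).
April has 30 days (32 left).
May has 31 days (1 left).
1 day into June → 1995-06-01.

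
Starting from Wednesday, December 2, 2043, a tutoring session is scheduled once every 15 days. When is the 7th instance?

The 7th occurrence is 6 intervals after the first: 6 × 15 = 90 days after December 2, 2043.
December has 31 days — 29 days to the end of December leaves 61.
January has 31 days (30 left).
February has 29 days (1 left).
1 day into March → March 1, 2044.

March 1, 2044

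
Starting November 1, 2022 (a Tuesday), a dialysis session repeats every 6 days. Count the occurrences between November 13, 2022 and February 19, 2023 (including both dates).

17

Occurrences land 6·i days after November 1, 2022 for i = 0, 1, 2, …
November 13, 2022 is 12 days after the start; 12 ÷ 6 = 2 remainder 0. First occurrence in the window: #3 on November 13, 2022 (2×6 = 12 days in).
February 19, 2023 is 110 days after the start; 110 ÷ 6 = 18 remainder 2. Last occurrence in the window: #19 on February 17, 2023.
Occurrences #3 through #19: 17 in total.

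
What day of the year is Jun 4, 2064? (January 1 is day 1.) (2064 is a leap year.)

Days in months before Jun: 31 + 29 + 31 + 30 + 31 = 152.
Plus 4 days into Jun → day 156.

156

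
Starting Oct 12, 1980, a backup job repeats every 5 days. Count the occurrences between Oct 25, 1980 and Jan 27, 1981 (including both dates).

19

Occurrences land 5·i days after Oct 12, 1980 for i = 0, 1, 2, …
Oct 25, 1980 is 13 days after the start; 13 ÷ 5 = 2 remainder 3; since the remainder is 3, round up to i = 3. First occurrence in the window: #4 on Oct 27, 1980 (3×5 = 15 days in).
Jan 27, 1981 is 107 days after the start; 107 ÷ 5 = 21 remainder 2. Last occurrence in the window: #22 on Jan 25, 1981.
Occurrences #4 through #22: 19 in total.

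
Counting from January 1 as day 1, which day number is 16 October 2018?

289

Days in months before October: 31 + 28 + 31 + 30 + 31 + 30 + 31 + 31 + 30 = 273.
Plus 16 days into October → day 289.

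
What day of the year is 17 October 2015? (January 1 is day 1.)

Days in months before October: 31 + 28 + 31 + 30 + 31 + 30 + 31 + 31 + 30 = 273.
Plus 17 days into October → day 290.

290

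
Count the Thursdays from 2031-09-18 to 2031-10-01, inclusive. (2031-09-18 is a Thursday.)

2031-09-18 is a Thursday; the first Thursday on or after it is 2031-09-18.
From 2031-09-18 to 2031-10-01: 12 + 1 = 13 days (rest of September, October).
13 ÷ 7 = 1 full weeks with remainder 6, so 1 more Thursdays after the first → 2.

2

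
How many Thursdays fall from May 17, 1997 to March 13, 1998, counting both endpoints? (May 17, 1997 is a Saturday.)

May 17, 1997 is a Saturday; the first Thursday on or after it is May 22, 1997 (5 days later).
From May 22, 1997 to March 13, 1998: 9 + 30 + 31 + 31 + 30 + 31 + 30 + 31 + 31 + 28 + 13 = 295 days (rest of May, June, July, August, September, October, November, December, January, February, March).
295 ÷ 7 = 42 full weeks with remainder 1, so 42 more Thursdays after the first → 43.

43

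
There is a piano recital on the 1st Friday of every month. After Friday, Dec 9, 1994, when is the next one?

Jan 6, 1995

Dec 1994 starts on a Thursday, so its 1st Friday is Dec 2, 1994 (1 day in).
That is not after Dec 9, 1994, so look at Jan 1995.
Jan 1995 starts on a Sunday, so its 1st Friday is Jan 6, 1995 (5 days in).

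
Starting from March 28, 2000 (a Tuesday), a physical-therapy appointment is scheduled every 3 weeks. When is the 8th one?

The 8th occurrence is 7 intervals after the first: 7 × 21 = 147 days after March 28, 2000.
March has 31 days — 3 days to the end of March leaves 144.
April has 30 days (114 left).
May has 31 days (83 left).
June has 30 days (53 left).
July has 31 days (22 left).
22 days into August → August 22, 2000.

August 22, 2000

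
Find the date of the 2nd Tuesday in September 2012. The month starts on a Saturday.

11 September 2012

September 2012 begins on a Saturday, so the first Tuesday is September 4 (3 days later).
The 2nd Tuesday is 1 weeks later: 4 + 7 = 11.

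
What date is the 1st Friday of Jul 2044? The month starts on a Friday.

Jul 1, 2044

Jul 2044 begins on a Friday, so the first Friday is Jul 1.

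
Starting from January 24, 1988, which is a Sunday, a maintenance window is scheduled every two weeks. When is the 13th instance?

The 13th occurrence is 12 intervals after the first: 12 × 14 = 168 days after January 24, 1988.
January has 31 days — 7 days to the end of January leaves 161.
February has 29 days (132 left).
March has 31 days (101 left).
April has 30 days (71 left).
May has 31 days (40 left).
June has 30 days (10 left).
10 days into July → July 10, 1988.

July 10, 1988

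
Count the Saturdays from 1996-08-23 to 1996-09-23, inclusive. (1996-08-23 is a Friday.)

1996-08-23 is a Friday; the first Saturday on or after it is 1996-08-24 (1 day later).
From 1996-08-24 to 1996-09-23: 7 + 23 = 30 days (rest of August, September).
30 ÷ 7 = 4 full weeks with remainder 2, so 4 more Saturdays after the first → 5.

5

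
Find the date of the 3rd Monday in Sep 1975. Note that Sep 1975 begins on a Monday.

Sep 1975 begins on a Monday, so the first Monday is Sep 1.
The 3rd Monday is 2 weeks later: 1 + 14 = 15.

Sep 15, 1975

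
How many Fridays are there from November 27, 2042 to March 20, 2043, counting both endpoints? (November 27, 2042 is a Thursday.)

17

November 27, 2042 is a Thursday; the first Friday on or after it is November 28, 2042 (1 day later).
From November 28, 2042 to March 20, 2043: 2 + 31 + 31 + 28 + 20 = 112 days (rest of November, December, January, February, March).
112 ÷ 7 = 16 full weeks with remainder 0, so 16 more Fridays after the first → 17.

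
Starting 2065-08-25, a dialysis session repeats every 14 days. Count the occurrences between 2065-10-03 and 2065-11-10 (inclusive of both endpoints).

Occurrences land 14·i days after 2065-08-25 for i = 0, 1, 2, …
2065-10-03 is 39 days after the start; 39 ÷ 14 = 2 remainder 11; since the remainder is 11, round up to i = 3. First occurrence in the window: #4 on 2065-10-06 (3×14 = 42 days in).
2065-11-10 is 77 days after the start; 77 ÷ 14 = 5 remainder 7. Last occurrence in the window: #6 on 2065-11-03.
Occurrences #4 through #6: 3 in total.

3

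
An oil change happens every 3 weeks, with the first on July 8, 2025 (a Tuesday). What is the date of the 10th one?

January 13, 2026

The 10th occurrence is 9 intervals after the first: 9 × 21 = 189 days after July 8, 2025.
July has 31 days — 23 days to the end of July leaves 166.
August has 31 days (135 left).
September has 30 days (105 left).
October has 31 days (74 left).
November has 30 days (44 left).
December has 31 days (13 left).
13 days into January → January 13, 2026.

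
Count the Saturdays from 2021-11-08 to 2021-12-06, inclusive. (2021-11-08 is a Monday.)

4

2021-11-08 is a Monday; the first Saturday on or after it is 2021-11-13 (5 days later).
From 2021-11-13 to 2021-12-06: 17 + 6 = 23 days (rest of November, December).
23 ÷ 7 = 3 full weeks with remainder 2, so 3 more Saturdays after the first → 4.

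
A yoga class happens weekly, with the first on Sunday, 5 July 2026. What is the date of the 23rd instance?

6 December 2026

The 23rd occurrence is 22 intervals after the first: 22 × 7 = 154 days after 5 July 2026.
July has 31 days — 26 days to the end of July leaves 128.
August has 31 days (97 left).
September has 30 days (67 left).
October has 31 days (36 left).
November has 30 days (6 left).
6 days into December → 6 December 2026.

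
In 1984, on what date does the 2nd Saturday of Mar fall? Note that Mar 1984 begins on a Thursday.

Mar 1984 begins on a Thursday, so the first Saturday is Mar 3 (2 days later).
The 2nd Saturday is 1 weeks later: 3 + 7 = 10.

Mar 10, 1984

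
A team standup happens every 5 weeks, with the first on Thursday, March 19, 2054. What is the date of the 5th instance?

The 5th occurrence is 4 intervals after the first: 4 × 35 = 140 days after March 19, 2054.
March has 31 days — 12 days to the end of March leaves 128.
April has 30 days (98 left).
May has 31 days (67 left).
June has 30 days (37 left).
July has 31 days (6 left).
6 days into August → August 6, 2054.

August 6, 2054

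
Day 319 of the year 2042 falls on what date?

November 15, 2042

January has 31 days (319 − 31 = 288 remain).
February has 28 days (288 − 28 = 260 remain).
March has 31 days (260 − 31 = 229 remain).
April has 30 days (229 − 30 = 199 remain).
May has 31 days (199 − 31 = 168 remain).
June has 30 days (168 − 30 = 138 remain).
July has 31 days (138 − 31 = 107 remain).
August has 31 days (107 − 31 = 76 remain).
September has 30 days (76 − 30 = 46 remain).
October has 31 days (46 − 31 = 15 remain).
15 into November → November 15.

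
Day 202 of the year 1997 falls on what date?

1997-07-21

January has 31 days (202 − 31 = 171 remain).
February has 28 days (171 − 28 = 143 remain).
March has 31 days (143 − 31 = 112 remain).
April has 30 days (112 − 30 = 82 remain).
May has 31 days (82 − 31 = 51 remain).
June has 30 days (51 − 30 = 21 remain).
21 into July → July 21.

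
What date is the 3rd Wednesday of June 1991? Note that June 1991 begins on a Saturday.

June 1991 begins on a Saturday, so the first Wednesday is June 5 (4 days later).
The 3rd Wednesday is 2 weeks later: 5 + 14 = 19.

19 June 1991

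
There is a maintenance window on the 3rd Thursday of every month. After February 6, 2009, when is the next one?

February 19, 2009

February 2009 starts on a Sunday; its first Thursday is the 5th, so the 3rd Thursday is the 19th — February 19, 2009.
February 19, 2009 is after February 6, 2009, so that is the next one.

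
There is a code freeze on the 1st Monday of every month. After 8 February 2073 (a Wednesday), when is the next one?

6 March 2073

February 2073 starts on a Wednesday, so its 1st Monday is 6 February 2073 (5 days in).
That is not after 8 February 2073, so look at March 2073.
March 2073 starts on a Wednesday, so its 1st Monday is 6 March 2073 (5 days in).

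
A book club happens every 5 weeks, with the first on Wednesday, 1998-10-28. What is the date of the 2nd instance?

The 2nd occurrence is 1 interval after the first: 1 × 35 = 35 days after 1998-10-28.
October has 31 days — 3 days to the end of October leaves 32.
November has 30 days (2 left).
2 days into December → 1998-12-02.

1998-12-02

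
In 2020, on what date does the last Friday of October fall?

October 2020 begins on a Thursday, so the first Friday is October 2 (1 day later).
October 2020 has 31 days. Adding weeks: 2, 9, 16, 23, 30 — the last one ≤ 31 is the 30th.

30 October 2020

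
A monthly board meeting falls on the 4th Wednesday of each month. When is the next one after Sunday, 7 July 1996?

July 1996 starts on a Monday; its first Wednesday is the 3rd, so the 4th Wednesday is the 24th — 24 July 1996.
24 July 1996 is after 7 July 1996, so that is the next one.

24 July 1996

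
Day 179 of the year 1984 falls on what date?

January has 31 days (179 − 31 = 148 remain).
February has 29 days (148 − 29 = 119 remain).
March has 31 days (119 − 31 = 88 remain).
April has 30 days (88 − 30 = 58 remain).
May has 31 days (58 − 31 = 27 remain).
27 into June → June 27.

June 27, 1984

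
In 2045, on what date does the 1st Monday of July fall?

The first Monday of July 2045 is July 3.

3 July 2045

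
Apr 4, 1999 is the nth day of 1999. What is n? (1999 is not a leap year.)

94

Days in months before Apr: 31 + 28 + 31 = 90.
Plus 4 days into Apr → day 94.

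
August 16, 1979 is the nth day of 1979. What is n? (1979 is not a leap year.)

Days in months before August: 31 + 28 + 31 + 30 + 31 + 30 + 31 = 212.
Plus 16 days into August → day 228.

228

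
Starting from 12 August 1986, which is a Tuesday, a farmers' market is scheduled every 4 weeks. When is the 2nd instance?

The 2nd occurrence is 1 interval after the first: 1 × 28 = 28 days after 12 August 1986.
August has 31 days — 19 days to the end of August leaves 9.
9 days into September → 9 September 1986.

9 September 1986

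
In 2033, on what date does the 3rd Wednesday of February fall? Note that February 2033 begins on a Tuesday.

February 2033 begins on a Tuesday, so the first Wednesday is February 2 (1 day later).
The 3rd Wednesday is 2 weeks later: 2 + 14 = 16.

February 16, 2033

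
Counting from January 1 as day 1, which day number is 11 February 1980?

42

Days in months before February: 31 = 31.
Plus 11 days into February → day 42.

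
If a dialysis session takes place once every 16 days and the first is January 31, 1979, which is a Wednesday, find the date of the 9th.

The 9th occurrence is 8 intervals after the first: 8 × 16 = 128 days after January 31, 1979.
January has 31 days — 0 days to the end of January leaves 128.
February has 28 days (100 left).
March has 31 days (69 left).
April has 30 days (39 left).
May has 31 days (8 left).
8 days into June → June 8, 1979.

June 8, 1979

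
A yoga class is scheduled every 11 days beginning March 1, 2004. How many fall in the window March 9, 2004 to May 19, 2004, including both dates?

7

Occurrences land 11·i days after March 1, 2004 for i = 0, 1, 2, …
March 9, 2004 is 8 days after the start; 8 ÷ 11 = 0 remainder 8; since the remainder is 8, round up to i = 1. First occurrence in the window: #2 on March 12, 2004 (1×11 = 11 days in).
May 19, 2004 is 79 days after the start; 79 ÷ 11 = 7 remainder 2. Last occurrence in the window: #8 on May 17, 2004.
Occurrences #2 through #8: 7 in total.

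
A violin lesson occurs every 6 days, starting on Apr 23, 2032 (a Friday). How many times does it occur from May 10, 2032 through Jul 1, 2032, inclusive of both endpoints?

Occurrences land 6·i days after Apr 23, 2032 for i = 0, 1, 2, …
May 10, 2032 is 17 days after the start; 17 ÷ 6 = 2 remainder 5; since the remainder is 5, round up to i = 3. First occurrence in the window: #4 on May 11, 2032 (3×6 = 18 days in).
Jul 1, 2032 is 69 days after the start; 69 ÷ 6 = 11 remainder 3. Last occurrence in the window: #12 on Jun 28, 2032.
Occurrences #4 through #12: 9 in total.

9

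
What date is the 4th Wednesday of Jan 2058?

Jan 23, 2058

The first Wednesday of Jan 2058 is Jan 2.
The 4th Wednesday is 3 weeks later: 2 + 21 = 23.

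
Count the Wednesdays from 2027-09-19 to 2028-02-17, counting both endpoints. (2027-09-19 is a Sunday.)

2027-09-19 is a Sunday; the first Wednesday on or after it is 2027-09-22 (3 days later).
From 2027-09-22 to 2028-02-17: 8 + 31 + 30 + 31 + 31 + 17 = 148 days (rest of September, October, November, December, January, February).
148 ÷ 7 = 21 full weeks with remainder 1, so 21 more Wednesdays after the first → 22.

22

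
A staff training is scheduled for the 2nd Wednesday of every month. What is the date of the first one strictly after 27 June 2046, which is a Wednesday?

June 2046 starts on a Friday; its first Wednesday is the 6th, so the 2nd Wednesday is the 13th — 13 June 2046.
That is not after 27 June 2046, so look at July 2046.
July 2046 starts on a Sunday; its first Wednesday is the 4th, so the 2nd Wednesday is the 11th — 11 July 2046.

11 July 2046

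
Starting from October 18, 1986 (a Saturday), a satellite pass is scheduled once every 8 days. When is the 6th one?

November 27, 1986

The 6th occurrence is 5 intervals after the first: 5 × 8 = 40 days after October 18, 1986.
October has 31 days — 13 days to the end of October leaves 27.
27 days into November → November 27, 1986.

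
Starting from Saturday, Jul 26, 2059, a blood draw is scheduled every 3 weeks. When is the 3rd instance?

The 3rd occurrence is 2 intervals after the first: 2 × 21 = 42 days after Jul 26, 2059.
Jul has 31 days — 5 days to the end of Jul leaves 37.
Aug has 31 days (6 left).
6 days into Sep → Sep 6, 2059.

Sep 6, 2059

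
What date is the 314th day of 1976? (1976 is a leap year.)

Jan has 31 days (314 − 31 = 283 remain).
Feb has 29 days (283 − 29 = 254 remain).
Mar has 31 days (254 − 31 = 223 remain).
Apr has 30 days (223 − 30 = 193 remain).
May has 31 days (193 − 31 = 162 remain).
Jun has 30 days (162 − 30 = 132 remain).
Jul has 31 days (132 − 31 = 101 remain).
Aug has 31 days (101 − 31 = 70 remain).
Sep has 30 days (70 − 30 = 40 remain).
Oct has 31 days (40 − 31 = 9 remain).
9 into Nov → Nov 9.

Nov 9, 1976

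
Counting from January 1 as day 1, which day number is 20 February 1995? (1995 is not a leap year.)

51

Days in months before February: 31 = 31.
Plus 20 days into February → day 51.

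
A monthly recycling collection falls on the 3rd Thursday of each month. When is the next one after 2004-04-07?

2004-04-15

April 2004 starts on a Thursday; its first Thursday is the 1st, so the 3rd Thursday is the 15th — 2004-04-15.
2004-04-15 is after 2004-04-07, so that is the next one.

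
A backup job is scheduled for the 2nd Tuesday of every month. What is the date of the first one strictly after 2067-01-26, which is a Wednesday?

2067-02-08

January 2067 starts on a Saturday; its first Tuesday is the 4th, so the 2nd Tuesday is the 11th — 2067-01-11.
That is not after 2067-01-26, so look at February 2067.
February 2067 starts on a Tuesday; its first Tuesday is the 1st, so the 2nd Tuesday is the 8th — 2067-02-08.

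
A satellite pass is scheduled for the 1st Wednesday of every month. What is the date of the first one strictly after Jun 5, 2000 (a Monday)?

Jun 7, 2000

Jun 2000 starts on a Thursday, so its 1st Wednesday is Jun 7, 2000 (6 days in).
Jun 7, 2000 is after Jun 5, 2000, so that is the next one.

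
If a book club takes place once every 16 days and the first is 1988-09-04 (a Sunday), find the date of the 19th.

1989-06-19

The 19th occurrence is 18 intervals after the first: 18 × 16 = 288 days after 1988-09-04.
September has 30 days — 26 days to the end of September leaves 262.
October has 31 days (231 left).
November has 30 days (201 left).
December has 31 days (170 left).
January has 31 days (139 left).
February has 28 days (111 left).
March has 31 days (80 left).
April has 30 days (50 left).
May has 31 days (19 left).
19 days into June → 1989-06-19.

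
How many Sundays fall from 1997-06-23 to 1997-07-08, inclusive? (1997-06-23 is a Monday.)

1997-06-23 is a Monday; the first Sunday on or after it is 1997-06-29 (6 days later).
From 1997-06-29 to 1997-07-08: 1 + 8 = 9 days (rest of June, July).
9 ÷ 7 = 1 full weeks with remainder 2, so 1 more Sundays after the first → 2.

2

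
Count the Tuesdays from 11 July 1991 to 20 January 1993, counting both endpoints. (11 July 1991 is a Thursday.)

80

11 July 1991 is a Thursday; the first Tuesday on or after it is 16 July 1991 (5 days later).
From 16 July 1991 to 20 January 1993: 168 + 366 + 20 = 554 days (rest of 1991, 1992, to 20 January 1993 in 1993).
554 ÷ 7 = 79 full weeks with remainder 1, so 79 more Tuesdays after the first → 80.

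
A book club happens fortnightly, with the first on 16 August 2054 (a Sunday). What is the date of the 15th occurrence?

28 February 2055

The 15th occurrence is 14 intervals after the first: 14 × 14 = 196 days after 16 August 2054.
August has 31 days — 15 days to the end of August leaves 181.
September has 30 days (151 left).
October has 31 days (120 left).
November has 30 days (90 left).
December has 31 days (59 left).
January has 31 days (28 left).
28 days into February → 28 February 2055.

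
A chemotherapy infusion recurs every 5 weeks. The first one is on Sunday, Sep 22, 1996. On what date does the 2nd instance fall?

The 2nd occurrence is 1 interval after the first: 1 × 35 = 35 days after Sep 22, 1996.
Sep has 30 days — 8 days to the end of Sep leaves 27.
27 days into Oct → Oct 27, 1996.

Oct 27, 1996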